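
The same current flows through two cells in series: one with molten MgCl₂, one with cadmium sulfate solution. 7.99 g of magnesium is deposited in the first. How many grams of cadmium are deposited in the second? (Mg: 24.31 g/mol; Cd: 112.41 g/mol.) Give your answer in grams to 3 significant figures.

36.9 g

n(Mg) = 7.99 / 24.31 = 0.3287 mol
Mg²⁺ + 2e⁻ → Mg, so n(e⁻) = 2 × 0.3287 = 0.6574 mol
The cells are in series, so the same charge (and hence the same n(e⁻) = 0.6574 mol) passes through both.
Cd²⁺ + 2e⁻ → Cd, so n(Cd) = 0.6574 / 2 = 0.3287 mol
m(Cd) = 0.3287 × 112.41 = 36.9 g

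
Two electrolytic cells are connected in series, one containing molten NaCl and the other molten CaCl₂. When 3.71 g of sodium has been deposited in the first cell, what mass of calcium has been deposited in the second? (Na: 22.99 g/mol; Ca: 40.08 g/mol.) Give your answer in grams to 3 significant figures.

n(Na) = 3.71 / 22.99 = 0.1614 mol
Na⁺ + e⁻ → Na, so n(e⁻) = 0.1614 mol
Since the cells are in series, n(e⁻) in the Ca cell is also 0.1614 mol.
Ca²⁺ + 2e⁻ → Ca, so n(Ca) = 0.1614 / 2 = 0.08070 mol
m(Ca) = 0.08070 × 40.08 = 3.23 g

3.23 g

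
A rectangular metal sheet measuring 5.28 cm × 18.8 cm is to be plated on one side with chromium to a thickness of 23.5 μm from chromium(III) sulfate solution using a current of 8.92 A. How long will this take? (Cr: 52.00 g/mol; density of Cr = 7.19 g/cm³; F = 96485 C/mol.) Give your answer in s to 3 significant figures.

1050 s

Plated area = 5.28 × 18.8 = 99.26 cm²
Volume = 99.26 × 23.5×10⁻⁴ cm = 0.2333 cm³
m(Cr) = 0.2333 × 7.19 = 1.677 g
n(Cr) = 1.677 / 52.00 = 0.03225 mol; n(e⁻) = 3 × 0.03225 = 0.09675 mol
Q = 0.09675 × 96485 = 9335 C
t = 9335 / 8.92 = 1047 s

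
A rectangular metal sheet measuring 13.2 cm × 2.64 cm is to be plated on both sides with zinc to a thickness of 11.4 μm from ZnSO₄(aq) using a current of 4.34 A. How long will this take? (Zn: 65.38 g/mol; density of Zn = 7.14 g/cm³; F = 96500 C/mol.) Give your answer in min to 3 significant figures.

Plated area = 2 × 13.2 × 2.64 = 69.70 cm²
Volume = 69.70 × 11.4×10⁻⁴ cm = 0.07946 cm³
m(Zn) = 0.07946 × 7.14 = 0.5673 g
n(Zn) = 0.5673 / 65.38 = 0.008677 mol; n(e⁻) = 2 × 0.008677 = 0.01735 mol
Q = 0.01735 × 96500 = 1674 C
t = 1674 / 4.34 = 385.7 s = 6.43 min

6.43 min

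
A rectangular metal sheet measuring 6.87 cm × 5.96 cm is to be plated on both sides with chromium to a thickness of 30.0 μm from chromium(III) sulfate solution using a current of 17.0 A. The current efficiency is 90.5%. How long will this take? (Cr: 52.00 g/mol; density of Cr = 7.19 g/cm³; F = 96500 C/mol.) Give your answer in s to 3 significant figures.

639 s

Plated area = 2 × 6.87 × 5.96 = 81.89 cm²
Volume = 81.89 × 30.0×10⁻⁴ cm = 0.2457 cm³
m(Cr) = 0.2457 × 7.19 = 1.767 g
n(Cr) = 1.767 / 52.00 = 0.03398 mol; n(e⁻) = 3 × 0.03398 = 0.1019 mol
Q = 0.1019 × 96500 / 0.905 = 10870 C
t = 10870 / 17.0 = 639.4 s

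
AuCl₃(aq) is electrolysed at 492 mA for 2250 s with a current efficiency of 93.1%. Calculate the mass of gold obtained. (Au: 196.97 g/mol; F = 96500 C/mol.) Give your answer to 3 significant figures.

Q = 0.492 × 2250 = 1107 C
n(e⁻) = 1107 / 96500 = 0.01147 mol
Au³⁺ + 3e⁻ → Au, so theoretical m(Au) = 0.003823 × 196.97 = 0.7530 g
Actual mass = 93.1% × 0.7530 = 0.701 g

0.701 g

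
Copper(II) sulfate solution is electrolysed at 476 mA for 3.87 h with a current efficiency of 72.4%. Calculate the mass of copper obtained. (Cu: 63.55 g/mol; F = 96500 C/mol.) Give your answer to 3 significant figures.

1.58 g

Q = 0.476 × 13932 = 6632 C
n(e⁻) = 6632 / 96500 = 0.06873 mol
Cu²⁺ + 2e⁻ → Cu, so theoretical m(Cu) = 0.03437 × 63.55 = 2.184 g
Actual mass = 72.4% × 2.184 = 1.58 g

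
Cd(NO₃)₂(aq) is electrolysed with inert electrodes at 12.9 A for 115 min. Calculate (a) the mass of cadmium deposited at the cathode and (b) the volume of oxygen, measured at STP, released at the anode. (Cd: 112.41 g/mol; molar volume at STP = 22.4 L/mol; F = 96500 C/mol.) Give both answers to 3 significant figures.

Q = 12.9 × 6900 = 89010 C; n(e⁻) = 89010 / 96500 = 0.9224 mol
Cathode: Cd²⁺ + 2e⁻ → Cd → n(Cd) = 0.9224/2 = 0.4612 mol → 51.8 g
Anode: 2H₂O → O₂ + 4H⁺ + 4e⁻ → n(O₂) = 0.9224/4 = 0.2306 mol → 5.17 L

51.8 g Cd; 5.17 L O₂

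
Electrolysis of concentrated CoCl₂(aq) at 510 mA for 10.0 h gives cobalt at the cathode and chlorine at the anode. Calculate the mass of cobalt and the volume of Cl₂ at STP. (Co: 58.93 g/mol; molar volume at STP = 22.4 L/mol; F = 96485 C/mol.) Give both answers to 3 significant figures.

5.61 g Co; 2.13 L Cl₂

Q = 0.510 × 36000 = 18360 C; n(e⁻) = 18360 / 96485 = 0.1903 mol
Cathode: Co²⁺ + 2e⁻ → Co → n(Co) = 0.1903/2 = 0.09515 mol → 5.61 g
Anode: 2Cl⁻ → Cl₂ + 2e⁻ → n(Cl₂) = 0.1903/2 = 0.09515 mol → 2.13 L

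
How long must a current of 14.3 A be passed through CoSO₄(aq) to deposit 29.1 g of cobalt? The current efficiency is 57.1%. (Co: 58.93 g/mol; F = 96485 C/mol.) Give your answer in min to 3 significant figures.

195 min

n(Co) = 29.1 / 58.93 = 0.4938 mol
Co²⁺ + 2e⁻ → Co, so n(e⁻) = 2 × 0.4938 = 0.9876 mol
Q = 0.9876 × 96485 / 0.571 = 1.669×10^5 C
t = Q / I = 1.669×10^5 / 14.3 = 11670 s = 195 min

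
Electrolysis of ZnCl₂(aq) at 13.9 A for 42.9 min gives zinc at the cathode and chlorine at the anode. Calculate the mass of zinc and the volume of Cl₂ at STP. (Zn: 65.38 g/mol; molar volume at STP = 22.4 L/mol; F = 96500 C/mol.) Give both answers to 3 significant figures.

12.1 g Zn; 4.15 L Cl₂

Q = 13.9 × 2574 = 35780 C; n(e⁻) = 35780 / 96500 = 0.3708 mol
Cathode: Zn²⁺ + 2e⁻ → Zn → n(Zn) = 0.3708/2 = 0.1854 mol → 12.1 g
Anode: 2Cl⁻ → Cl₂ + 2e⁻ → n(Cl₂) = 0.3708/2 = 0.1854 mol → 4.15 L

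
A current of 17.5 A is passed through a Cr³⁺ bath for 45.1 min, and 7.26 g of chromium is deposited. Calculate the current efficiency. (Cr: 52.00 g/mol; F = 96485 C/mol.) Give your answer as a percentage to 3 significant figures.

Q = 17.5 × 2706 = 47360 C
n(e⁻) = 47360 / 96485 = 0.4909 mol
Cr³⁺ + 3e⁻ → Cr, so theoretical n(Cr) = 0.1636 mol → 8.507 g
Efficiency = 7.26 / 8.507 = 0.8534 = 85.3%

85.3%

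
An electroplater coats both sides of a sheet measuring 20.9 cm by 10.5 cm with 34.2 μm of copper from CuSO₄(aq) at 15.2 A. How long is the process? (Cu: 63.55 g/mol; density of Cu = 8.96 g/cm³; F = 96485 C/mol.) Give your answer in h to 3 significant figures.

0.746 h

Plated area = 2 × 20.9 × 10.5 = 438.9 cm²
Volume = 438.9 × 34.2×10⁻⁴ cm = 1.501 cm³
m(Cu) = 1.501 × 8.96 = 13.45 g
n(Cu) = 13.45 / 63.55 = 0.2116 mol; n(e⁻) = 2 × 0.2116 = 0.4232 mol
Q = 0.4232 × 96485 = 40830 C
t = 40830 / 15.2 = 2686 s = 0.746 h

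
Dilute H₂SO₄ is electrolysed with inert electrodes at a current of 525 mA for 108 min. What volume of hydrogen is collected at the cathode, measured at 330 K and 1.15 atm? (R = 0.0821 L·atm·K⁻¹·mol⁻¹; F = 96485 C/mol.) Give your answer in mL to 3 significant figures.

Charge passed = 0.525 × 6480 = 3402 C
n(e⁻) = 3402 / 96485 = 0.03526 mol
2H⁺ + 2e⁻ → H₂, so n(H₂) = 0.03526 / 2 = 0.01763 mol
V = nRT/P = 0.01763 × 0.0821 × 330 / 1.15 = 0.4153 L
= 415 mL

415 mL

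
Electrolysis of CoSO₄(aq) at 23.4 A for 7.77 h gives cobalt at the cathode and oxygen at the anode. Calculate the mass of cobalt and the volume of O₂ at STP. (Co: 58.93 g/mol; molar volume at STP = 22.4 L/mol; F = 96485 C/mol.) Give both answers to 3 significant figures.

200 g Co; 38.0 L O₂

Q = 23.4 × 27972 = 6.545×10^5 C; n(e⁻) = 6.545×10^5 / 96485 = 6.783 mol
Cathode: Co²⁺ + 2e⁻ → Co → n(Co) = 6.783/2 = 3.392 mol → 200 g
Anode: 2H₂O → O₂ + 4H⁺ + 4e⁻ → n(O₂) = 6.783/4 = 1.696 mol → 38.0 L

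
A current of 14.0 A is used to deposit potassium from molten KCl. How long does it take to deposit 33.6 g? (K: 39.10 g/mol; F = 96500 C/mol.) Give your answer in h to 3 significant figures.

n(K) = 33.6 / 39.10 = 0.8593 mol
K⁺ + e⁻ → K, so n(e⁻) = 0.8593 mol
Q = 0.8593 × 96500 = 82920 C
t = Q / I = 82920 / 14.0 = 5923 s = 1.65 h

1.65 h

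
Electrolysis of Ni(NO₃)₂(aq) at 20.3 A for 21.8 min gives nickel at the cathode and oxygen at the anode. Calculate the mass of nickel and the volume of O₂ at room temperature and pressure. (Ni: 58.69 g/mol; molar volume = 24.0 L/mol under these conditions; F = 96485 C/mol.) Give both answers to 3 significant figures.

8.08 g Ni; 1.65 L O₂

Q = 20.3 × 1308 = 26550 C; n(e⁻) = 26550 / 96485 = 0.2752 mol
Cathode: Ni²⁺ + 2e⁻ → Ni → n(Ni) = 0.2752/2 = 0.1376 mol → 8.08 g
Anode: 2H₂O → O₂ + 4H⁺ + 4e⁻ → n(O₂) = 0.2752/4 = 0.06880 mol → 1.65 L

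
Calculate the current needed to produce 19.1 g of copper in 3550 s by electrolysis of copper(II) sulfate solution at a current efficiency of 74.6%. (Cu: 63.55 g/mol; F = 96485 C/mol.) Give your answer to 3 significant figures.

n(Cu) = 19.1 / 63.55 = 0.3006 mol
Cu²⁺ + 2e⁻ → Cu, so n(e⁻) = 2 × 0.3006 = 0.6012 mol
Q = 0.6012 × 96485 / 0.746 = 77760 C
I = Q / t = 77760 / 3550 s = 21.9 A

21.9 A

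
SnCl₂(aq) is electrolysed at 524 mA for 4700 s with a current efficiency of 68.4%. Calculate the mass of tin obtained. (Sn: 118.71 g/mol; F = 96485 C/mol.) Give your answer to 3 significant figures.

1.04 g

Q = 0.524 × 4700 = 2463 C
n(e⁻) = 2463 / 96485 = 0.02553 mol
Sn²⁺ + 2e⁻ → Sn, so theoretical m(Sn) = 0.01277 × 118.71 = 1.516 g
Actual mass = 68.4% × 1.516 = 1.04 g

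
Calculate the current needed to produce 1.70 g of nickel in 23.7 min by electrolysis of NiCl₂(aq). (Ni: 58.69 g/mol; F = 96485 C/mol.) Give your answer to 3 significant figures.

n(Ni) = 1.70 / 58.69 = 0.02897 mol
Ni²⁺ + 2e⁻ → Ni, so n(e⁻) = 2 × 0.02897 = 0.05794 mol
Q = 0.05794 × 96485 = 5590 C
I = Q / t = 5590 / 1422 s = 3.93 A

3.93 A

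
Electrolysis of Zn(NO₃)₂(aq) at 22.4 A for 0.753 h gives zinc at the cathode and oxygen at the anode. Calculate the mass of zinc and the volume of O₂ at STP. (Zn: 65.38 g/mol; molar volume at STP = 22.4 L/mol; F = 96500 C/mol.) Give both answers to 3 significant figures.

20.6 g Zn; 3.52 L O₂

Q = 22.4 × 2710.8 = 60720 C; n(e⁻) = 60720 / 96500 = 0.6292 mol
Cathode: Zn²⁺ + 2e⁻ → Zn → n(Zn) = 0.6292/2 = 0.3146 mol → 20.6 g
Anode: 2H₂O → O₂ + 4H⁺ + 4e⁻ → n(O₂) = 0.6292/4 = 0.1573 mol → 3.52 L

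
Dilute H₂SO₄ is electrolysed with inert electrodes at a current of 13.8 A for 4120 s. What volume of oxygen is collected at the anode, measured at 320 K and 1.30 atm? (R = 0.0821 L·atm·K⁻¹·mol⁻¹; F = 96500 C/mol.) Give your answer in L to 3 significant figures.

2.98 L

Q = It = 13.8 × 4120 = 56860 C
n(e⁻) = Q/F = 56860/96500 = 0.5892 mol
2H₂O → O₂ + 4H⁺ + 4e⁻, so n(O₂) = 0.5892 / 4 = 0.1473 mol
V = nRT/P = 0.1473 × 0.0821 × 320 / 1.30 = 2.977 L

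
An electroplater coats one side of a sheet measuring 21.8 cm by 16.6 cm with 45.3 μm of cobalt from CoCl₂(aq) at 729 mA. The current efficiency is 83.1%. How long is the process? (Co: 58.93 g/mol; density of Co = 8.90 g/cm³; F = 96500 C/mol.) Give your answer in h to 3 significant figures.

Plated area = 21.8 × 16.6 = 361.9 cm²
Volume = 361.9 × 45.3×10⁻⁴ cm = 1.639 cm³
m(Co) = 1.639 × 8.90 = 14.59 g
n(Co) = 14.59 / 58.93 = 0.2476 mol; n(e⁻) = 2 × 0.2476 = 0.4952 mol
Q = 0.4952 × 96500 / 0.831 = 57510 C
t = 57510 / 0.729 = 78890 s = 21.9 h

21.9 h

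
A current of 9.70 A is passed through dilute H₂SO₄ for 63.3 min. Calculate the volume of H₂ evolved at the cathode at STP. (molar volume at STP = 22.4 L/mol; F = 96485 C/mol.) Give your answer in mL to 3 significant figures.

Q = It = 9.70 × 3798 = 36840 C
n(e⁻) = Q/F = 36840/96485 = 0.3818 mol
2H⁺ + 2e⁻ → H₂, so n(H₂) = 0.3818 / 2 = 0.1909 mol
V = 0.1909 × 22.4 = 4.276 L
= 4280 mL

4280 mL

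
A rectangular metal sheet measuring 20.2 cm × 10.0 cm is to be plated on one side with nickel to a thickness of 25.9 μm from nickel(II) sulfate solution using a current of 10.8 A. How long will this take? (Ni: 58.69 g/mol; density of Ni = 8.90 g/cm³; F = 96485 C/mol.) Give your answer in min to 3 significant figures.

Plated area = 20.2 × 10.0 = 202.0 cm²
Volume = 202.0 × 25.9×10⁻⁴ cm = 0.5232 cm³
m(Ni) = 0.5232 × 8.90 = 4.656 g
n(Ni) = 4.656 / 58.69 = 0.07933 mol; n(e⁻) = 2 × 0.07933 = 0.1587 mol
Q = 0.1587 × 96485 = 15310 C
t = 15310 / 10.8 = 1418 s = 23.6 min

23.6 min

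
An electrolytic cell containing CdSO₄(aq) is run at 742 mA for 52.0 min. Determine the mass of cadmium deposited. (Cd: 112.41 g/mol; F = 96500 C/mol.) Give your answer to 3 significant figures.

1.35 g

Q = 0.742 A × 3120 s = 2315 C
Moles of electrons = 2315 / 96500 = 0.02399 mol
Cd²⁺ + 2e⁻ → Cd, so n(Cd) = 0.02399 / 2 = 0.01200 mol
m = 0.01200 × 112.41 = 1.35 g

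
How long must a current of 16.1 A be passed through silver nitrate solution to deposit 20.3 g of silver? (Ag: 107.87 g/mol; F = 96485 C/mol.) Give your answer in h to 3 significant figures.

n(Ag) = 20.3 / 107.87 = 0.1882 mol
Ag⁺ + e⁻ → Ag, so n(e⁻) = 0.1882 mol
Q = 0.1882 × 96485 = 18160 C
t = Q / I = 18160 / 16.1 = 1128 s = 0.313 h

0.313 h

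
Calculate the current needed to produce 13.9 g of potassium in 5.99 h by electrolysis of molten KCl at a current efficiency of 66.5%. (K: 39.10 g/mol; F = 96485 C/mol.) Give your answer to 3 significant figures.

n(K) = 13.9 / 39.10 = 0.3555 mol
K⁺ + e⁻ → K, so n(e⁻) = 0.3555 mol
Q = 0.3555 × 96485 / 0.665 = 51580 C
I = Q / t = 51580 / 21564 s = 2.39 A

2.39 A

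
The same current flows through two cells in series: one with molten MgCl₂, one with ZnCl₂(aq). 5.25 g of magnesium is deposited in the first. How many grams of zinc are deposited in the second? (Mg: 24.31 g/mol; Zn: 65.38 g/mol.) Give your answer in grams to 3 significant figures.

n(Mg) = 5.25 / 24.31 = 0.2160 mol
Mg²⁺ + 2e⁻ → Mg, so n(e⁻) = 2 × 0.2160 = 0.4320 mol
The cells are in series, so the same charge (and hence the same n(e⁻) = 0.4320 mol) passes through both.
Zn²⁺ + 2e⁻ → Zn, so n(Zn) = 0.4320 / 2 = 0.2160 mol
m(Zn) = 0.2160 × 65.38 = 14.1 g

14.1 g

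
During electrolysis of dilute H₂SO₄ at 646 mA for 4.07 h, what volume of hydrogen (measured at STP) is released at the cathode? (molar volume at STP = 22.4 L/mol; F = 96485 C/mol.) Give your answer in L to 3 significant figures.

Q = It = 0.646 × 14652 = 9465 C
n(e⁻) = Q/F = 9465/96485 = 0.09810 mol
2H⁺ + 2e⁻ → H₂, so n(H₂) = 0.09810 / 2 = 0.04905 mol
V = 0.04905 × 22.4 = 1.099 L

1.10 L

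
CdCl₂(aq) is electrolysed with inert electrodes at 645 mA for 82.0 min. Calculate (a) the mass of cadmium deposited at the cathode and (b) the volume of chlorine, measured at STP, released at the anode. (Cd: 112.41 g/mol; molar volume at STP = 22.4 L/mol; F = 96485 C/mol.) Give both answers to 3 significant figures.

Q = 0.645 × 4920 = 3173 C; n(e⁻) = 3173 / 96485 = 0.03289 mol
Cathode: Cd²⁺ + 2e⁻ → Cd → n(Cd) = 0.03289/2 = 0.01645 mol → 1.85 g
Anode: 2Cl⁻ → Cl₂ + 2e⁻ → n(Cl₂) = 0.03289/2 = 0.01645 mol → 0.368 L

1.85 g Cd; 0.368 L Cl₂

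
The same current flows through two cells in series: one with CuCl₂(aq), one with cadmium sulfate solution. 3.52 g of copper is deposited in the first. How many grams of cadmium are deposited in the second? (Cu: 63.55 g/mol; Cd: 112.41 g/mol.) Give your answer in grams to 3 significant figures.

6.23 g

n(Cu) = 3.52 / 63.55 = 0.05539 mol
Cu²⁺ + 2e⁻ → Cu, so n(e⁻) = 2 × 0.05539 = 0.1108 mol
Since the cells are in series, n(e⁻) in the Cd cell is also 0.1108 mol.
Cd²⁺ + 2e⁻ → Cd, so n(Cd) = 0.1108 / 2 = 0.05540 mol
m(Cd) = 0.05540 × 112.41 = 6.23 g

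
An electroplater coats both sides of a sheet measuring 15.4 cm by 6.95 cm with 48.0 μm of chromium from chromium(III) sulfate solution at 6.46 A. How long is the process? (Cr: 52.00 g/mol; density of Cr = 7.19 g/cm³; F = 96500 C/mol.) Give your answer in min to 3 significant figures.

Plated area = 2 × 15.4 × 6.95 = 214.1 cm²
Volume = 214.1 × 48.0×10⁻⁴ cm = 1.028 cm³
m(Cr) = 1.028 × 7.19 = 7.391 g
n(Cr) = 7.391 / 52.00 = 0.1421 mol; n(e⁻) = 3 × 0.1421 = 0.4263 mol
Q = 0.4263 × 96500 = 41140 C
t = 41140 / 6.46 = 6368 s = 106 min

106 min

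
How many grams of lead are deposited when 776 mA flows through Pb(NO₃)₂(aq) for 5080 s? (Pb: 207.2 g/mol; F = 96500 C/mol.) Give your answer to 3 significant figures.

Q = It = 0.776 × 5080 = 3942 C
n(e⁻) = Q/F = 3942/96500 = 0.04085 mol
Pb²⁺ + 2e⁻ → Pb, so n(Pb) = 0.04085 / 2 = 0.02043 mol
m = 0.02043 × 207.2 = 4.23 g

4.23 g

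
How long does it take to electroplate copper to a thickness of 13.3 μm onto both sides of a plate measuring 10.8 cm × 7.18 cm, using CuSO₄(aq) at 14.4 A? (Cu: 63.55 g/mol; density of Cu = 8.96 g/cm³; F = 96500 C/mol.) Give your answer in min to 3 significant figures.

Plated area = 2 × 10.8 × 7.18 = 155.1 cm²
Volume = 155.1 × 13.3×10⁻⁴ cm = 0.2063 cm³
m(Cu) = 0.2063 × 8.96 = 1.848 g
n(Cu) = 1.848 / 63.55 = 0.02908 mol; n(e⁻) = 2 × 0.02908 = 0.05816 mol
Q = 0.05816 × 96500 = 5612 C
t = 5612 / 14.4 = 389.7 s = 6.50 min

6.50 min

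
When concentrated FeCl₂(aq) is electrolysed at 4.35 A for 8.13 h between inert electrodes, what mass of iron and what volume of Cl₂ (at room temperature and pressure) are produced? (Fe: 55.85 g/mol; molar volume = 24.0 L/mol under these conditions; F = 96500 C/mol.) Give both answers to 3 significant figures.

36.8 g Fe; 15.8 L Cl₂

Q = 4.35 × 29268 = 1.273×10^5 C; n(e⁻) = 1.273×10^5 / 96500 = 1.319 mol
Cathode: Fe²⁺ + 2e⁻ → Fe → n(Fe) = 1.319/2 = 0.6595 mol → 36.8 g
Anode: 2Cl⁻ → Cl₂ + 2e⁻ → n(Cl₂) = 1.319/2 = 0.6595 mol → 15.8 L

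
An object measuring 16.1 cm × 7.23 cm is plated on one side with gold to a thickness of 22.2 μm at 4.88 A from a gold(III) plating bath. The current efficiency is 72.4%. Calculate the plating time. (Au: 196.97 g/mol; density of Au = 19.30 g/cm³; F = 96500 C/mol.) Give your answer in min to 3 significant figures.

34.6 min

Plated area = 16.1 × 7.23 = 116.4 cm²
Volume = 116.4 × 22.2×10⁻⁴ cm = 0.2584 cm³
m(Au) = 0.2584 × 19.30 = 4.987 g
n(Au) = 4.987 / 196.97 = 0.02532 mol; n(e⁻) = 3 × 0.02532 = 0.07596 mol
Q = 0.07596 × 96500 / 0.724 = 10120 C
t = 10120 / 4.88 = 2074 s = 34.6 min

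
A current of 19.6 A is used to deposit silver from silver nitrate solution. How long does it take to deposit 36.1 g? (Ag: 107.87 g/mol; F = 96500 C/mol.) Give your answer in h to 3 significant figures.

n(Ag) = 36.1 / 107.87 = 0.3347 mol
Ag⁺ + e⁻ → Ag, so n(e⁻) = 0.3347 mol
Q = 0.3347 × 96500 = 32300 C
t = Q / I = 32300 / 19.6 = 1648 s = 0.458 h

0.458 h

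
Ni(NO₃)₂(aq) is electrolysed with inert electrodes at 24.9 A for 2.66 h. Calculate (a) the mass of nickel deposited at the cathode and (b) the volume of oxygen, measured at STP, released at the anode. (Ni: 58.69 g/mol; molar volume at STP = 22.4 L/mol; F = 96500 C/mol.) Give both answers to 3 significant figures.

72.5 g Ni; 13.8 L O₂

Q = 24.9 × 9576 = 2.384×10^5 C; n(e⁻) = 2.384×10^5 / 96500 = 2.470 mol
Cathode: Ni²⁺ + 2e⁻ → Ni → n(Ni) = 2.470/2 = 1.235 mol → 72.5 g
Anode: 2H₂O → O₂ + 4H⁺ + 4e⁻ → n(O₂) = 2.470/4 = 0.6175 mol → 13.8 L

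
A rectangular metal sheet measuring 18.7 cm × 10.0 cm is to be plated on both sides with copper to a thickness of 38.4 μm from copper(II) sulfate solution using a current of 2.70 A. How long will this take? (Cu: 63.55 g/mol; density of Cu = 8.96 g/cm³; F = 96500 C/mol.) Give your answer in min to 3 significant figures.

241 min

Plated area = 2 × 18.7 × 10.0 = 374.0 cm²
Volume = 374.0 × 38.4×10⁻⁴ cm = 1.436 cm³
m(Cu) = 1.436 × 8.96 = 12.87 g
n(Cu) = 12.87 / 63.55 = 0.2025 mol; n(e⁻) = 2 × 0.2025 = 0.4050 mol
Q = 0.4050 × 96500 = 39080 C
t = 39080 / 2.70 = 14470 s = 241 min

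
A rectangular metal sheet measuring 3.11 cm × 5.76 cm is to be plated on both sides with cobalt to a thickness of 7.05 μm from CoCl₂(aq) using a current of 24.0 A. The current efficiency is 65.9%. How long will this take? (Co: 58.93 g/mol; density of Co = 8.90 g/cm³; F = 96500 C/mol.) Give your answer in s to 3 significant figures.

46.5 s

Plated area = 2 × 3.11 × 5.76 = 35.83 cm²
Volume = 35.83 × 7.05×10⁻⁴ cm = 0.02526 cm³
m(Co) = 0.02526 × 8.90 = 0.2248 g
n(Co) = 0.2248 / 58.93 = 0.003815 mol; n(e⁻) = 2 × 0.003815 = 0.007630 mol
Q = 0.007630 × 96500 / 0.659 = 1117 C
t = 1117 / 24.0 = 46.54 s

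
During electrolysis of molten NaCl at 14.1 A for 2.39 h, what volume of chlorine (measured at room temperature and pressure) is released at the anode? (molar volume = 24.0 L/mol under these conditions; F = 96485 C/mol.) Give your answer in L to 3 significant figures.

Charge passed = 14.1 × 8604 = 1.213×10^5 C
Moles of electrons = 1.213×10^5 / 96485 = 1.257 mol
2Cl⁻ → Cl₂ + 2e⁻, so n(Cl₂) = 1.257 / 2 = 0.6285 mol
V = 0.6285 × 24.0 = 15.08 L

15.1 L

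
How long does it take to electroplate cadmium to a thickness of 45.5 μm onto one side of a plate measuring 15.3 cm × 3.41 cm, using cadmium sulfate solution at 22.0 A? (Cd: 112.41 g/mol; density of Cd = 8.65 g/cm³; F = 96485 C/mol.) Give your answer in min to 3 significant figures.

Plated area = 15.3 × 3.41 = 52.17 cm²
Volume = 52.17 × 45.5×10⁻⁴ cm = 0.2374 cm³
m(Cd) = 0.2374 × 8.65 = 2.054 g
n(Cd) = 2.054 / 112.41 = 0.01827 mol; n(e⁻) = 2 × 0.01827 = 0.03654 mol
Q = 0.03654 × 96485 = 3526 C
t = 3526 / 22.0 = 160.3 s = 2.67 min

2.67 min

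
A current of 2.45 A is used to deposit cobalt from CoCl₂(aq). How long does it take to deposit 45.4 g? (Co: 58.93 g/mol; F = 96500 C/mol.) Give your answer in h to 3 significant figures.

n(Co) = 45.4 / 58.93 = 0.7704 mol
Co²⁺ + 2e⁻ → Co, so n(e⁻) = 2 × 0.7704 = 1.541 mol
Q = 1.541 × 96500 = 1.487×10^5 C
t = Q / I = 1.487×10^5 / 2.45 = 60690 s = 16.9 h

16.9 h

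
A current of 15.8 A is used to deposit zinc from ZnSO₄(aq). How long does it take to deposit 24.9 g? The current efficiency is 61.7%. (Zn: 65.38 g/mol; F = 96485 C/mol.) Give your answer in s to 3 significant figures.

n(Zn) = 24.9 / 65.38 = 0.3809 mol
Zn²⁺ + 2e⁻ → Zn, so n(e⁻) = 2 × 0.3809 = 0.7618 mol
Q = 0.7618 × 96485 / 0.617 = 1.191×10^5 C
t = Q / I = 1.191×10^5 / 15.8 = 7538 s

7540 s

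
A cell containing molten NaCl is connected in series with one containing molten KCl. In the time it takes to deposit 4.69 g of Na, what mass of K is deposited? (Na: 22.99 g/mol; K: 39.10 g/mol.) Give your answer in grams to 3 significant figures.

7.98 g

n(Na) = 4.69 / 22.99 = 0.2040 mol
Na⁺ + e⁻ → Na, so n(e⁻) = 0.2040 mol
In series, the same 0.2040 mol of electrons flows through the second cell.
K⁺ + e⁻ → K, so n(K) = 0.2040 mol
m(K) = 0.2040 × 39.10 = 7.98 g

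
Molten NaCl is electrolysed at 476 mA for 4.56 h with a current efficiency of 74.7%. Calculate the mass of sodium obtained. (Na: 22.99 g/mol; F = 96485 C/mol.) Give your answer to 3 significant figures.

Q = 0.476 × 16416 = 7814 C
n(e⁻) = 7814 / 96485 = 0.08099 mol
Na⁺ + e⁻ → Na, so theoretical m(Na) = 0.08099 × 22.99 = 1.862 g
Actual mass = 74.7% × 1.862 = 1.39 g

1.39 g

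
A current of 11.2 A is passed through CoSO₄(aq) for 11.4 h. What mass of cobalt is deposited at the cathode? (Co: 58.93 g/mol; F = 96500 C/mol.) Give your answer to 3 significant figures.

Q = 11.2 A × 41040 s = 4.596×10^5 C
n(e⁻) = 4.596×10^5 / 96500 = 4.763 mol
Co²⁺ + 2e⁻ → Co, so n(Co) = 4.763 / 2 = 2.382 mol
m = 2.382 × 58.93 = 140 g

140 g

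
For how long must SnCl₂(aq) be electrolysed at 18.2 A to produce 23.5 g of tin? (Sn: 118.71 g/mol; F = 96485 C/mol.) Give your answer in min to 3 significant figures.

n(Sn) = 23.5 / 118.71 = 0.1980 mol
Sn²⁺ + 2e⁻ → Sn, so n(e⁻) = 2 × 0.1980 = 0.3960 mol
Q = 0.3960 × 96485 = 38210 C
t = Q / I = 38210 / 18.2 = 2099 s = 35.0 min

35.0 min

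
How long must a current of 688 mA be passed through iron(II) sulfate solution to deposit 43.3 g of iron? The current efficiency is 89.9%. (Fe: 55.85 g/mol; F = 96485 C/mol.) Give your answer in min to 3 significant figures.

n(Fe) = 43.3 / 55.85 = 0.7753 mol
Fe²⁺ + 2e⁻ → Fe, so n(e⁻) = 2 × 0.7753 = 1.551 mol
Q = 1.551 × 96485 / 0.899 = 1.665×10^5 C
t = Q / I = 1.665×10^5 / 0.688 = 2.420×10^5 s = 4030 min

4030 min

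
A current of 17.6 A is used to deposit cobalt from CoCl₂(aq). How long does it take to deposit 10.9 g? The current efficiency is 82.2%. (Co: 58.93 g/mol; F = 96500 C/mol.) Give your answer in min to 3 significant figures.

41.1 min

n(Co) = 10.9 / 58.93 = 0.1850 mol
Co²⁺ + 2e⁻ → Co, so n(e⁻) = 2 × 0.1850 = 0.3700 mol
Q = 0.3700 × 96500 / 0.822 = 43440 C
t = Q / I = 43440 / 17.6 = 2468 s = 41.1 min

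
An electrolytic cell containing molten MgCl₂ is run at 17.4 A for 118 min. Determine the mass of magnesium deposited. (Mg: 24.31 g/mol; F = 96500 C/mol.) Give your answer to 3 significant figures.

Charge passed = 17.4 × 7080 = 1.232×10^5 C
n(e⁻) = Q/F = 1.232×10^5/96500 = 1.277 mol
Mg²⁺ + 2e⁻ → Mg, so n(Mg) = 1.277 / 2 = 0.6385 mol
m = 0.6385 × 24.31 = 15.5 g

15.5 g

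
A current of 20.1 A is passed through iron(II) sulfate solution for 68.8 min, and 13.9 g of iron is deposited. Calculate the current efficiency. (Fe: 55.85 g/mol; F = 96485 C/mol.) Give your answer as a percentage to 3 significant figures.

57.9%

Q = 20.1 × 4128 = 82970 C
n(e⁻) = 82970 / 96485 = 0.8599 mol
Fe²⁺ + 2e⁻ → Fe, so theoretical n(Fe) = 0.4300 mol → 24.02 g
Efficiency = 13.9 / 24.02 = 0.5787 = 57.9%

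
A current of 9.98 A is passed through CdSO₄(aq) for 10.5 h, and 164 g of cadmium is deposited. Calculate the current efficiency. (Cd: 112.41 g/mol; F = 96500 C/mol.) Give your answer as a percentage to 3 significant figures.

Q = 9.98 × 37800 = 3.772×10^5 C
n(e⁻) = 3.772×10^5 / 96500 = 3.909 mol
Cd²⁺ + 2e⁻ → Cd, so theoretical n(Cd) = 1.955 mol → 219.8 g
Efficiency = 164 / 219.8 = 0.7461 = 74.6%

74.6%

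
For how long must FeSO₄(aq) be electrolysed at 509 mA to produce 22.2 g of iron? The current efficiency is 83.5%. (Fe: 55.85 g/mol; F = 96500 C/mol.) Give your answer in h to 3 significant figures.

n(Fe) = 22.2 / 55.85 = 0.3975 mol
Fe²⁺ + 2e⁻ → Fe, so n(e⁻) = 2 × 0.3975 = 0.7950 mol
Q = 0.7950 × 96500 / 0.835 = 91880 C
t = Q / I = 91880 / 0.509 = 1.805×10^5 s = 50.1 h

50.1 h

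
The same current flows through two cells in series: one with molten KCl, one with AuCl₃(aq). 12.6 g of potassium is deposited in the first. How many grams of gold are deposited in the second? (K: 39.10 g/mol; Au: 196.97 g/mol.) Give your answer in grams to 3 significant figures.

21.2 g

n(K) = 12.6 / 39.10 = 0.3223 mol
K⁺ + e⁻ → K, so n(e⁻) = 0.3223 mol
Same current for the same time ⇒ same n(e⁻) = 0.3223 mol in both cells.
Au³⁺ + 3e⁻ → Au, so n(Au) = 0.3223 / 3 = 0.1074 mol
m(Au) = 0.1074 × 196.97 = 21.2 g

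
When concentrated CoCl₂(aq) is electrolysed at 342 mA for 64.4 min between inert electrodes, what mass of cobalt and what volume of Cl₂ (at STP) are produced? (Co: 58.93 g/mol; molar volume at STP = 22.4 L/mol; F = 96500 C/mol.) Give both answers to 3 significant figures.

Q = 0.342 × 3864 = 1321 C; n(e⁻) = 1321 / 96500 = 0.01369 mol
Cathode: Co²⁺ + 2e⁻ → Co → n(Co) = 0.01369/2 = 0.006845 mol → 0.403 g
Anode: 2Cl⁻ → Cl₂ + 2e⁻ → n(Cl₂) = 0.01369/2 = 0.006845 mol → 0.153 L

0.403 g Co; 0.153 L Cl₂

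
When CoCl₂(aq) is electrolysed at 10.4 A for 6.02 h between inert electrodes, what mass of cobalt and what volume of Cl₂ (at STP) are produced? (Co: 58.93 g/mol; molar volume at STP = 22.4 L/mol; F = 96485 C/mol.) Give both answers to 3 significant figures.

Q = 10.4 × 21672 = 2.254×10^5 C; n(e⁻) = 2.254×10^5 / 96485 = 2.336 mol
Cathode: Co²⁺ + 2e⁻ → Co → n(Co) = 2.336/2 = 1.168 mol → 68.8 g
Anode: 2Cl⁻ → Cl₂ + 2e⁻ → n(Cl₂) = 2.336/2 = 1.168 mol → 26.2 L

68.8 g Co; 26.2 L Cl₂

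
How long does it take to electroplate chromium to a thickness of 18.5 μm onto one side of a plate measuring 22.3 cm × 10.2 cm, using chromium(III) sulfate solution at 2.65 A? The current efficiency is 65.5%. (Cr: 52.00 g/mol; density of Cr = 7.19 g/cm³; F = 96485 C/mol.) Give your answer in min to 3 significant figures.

162 min

Plated area = 22.3 × 10.2 = 227.5 cm²
Volume = 227.5 × 18.5×10⁻⁴ cm = 0.4209 cm³
m(Cr) = 0.4209 × 7.19 = 3.026 g
n(Cr) = 3.026 / 52.00 = 0.05819 mol; n(e⁻) = 3 × 0.05819 = 0.1746 mol
Q = 0.1746 × 96485 / 0.655 = 25720 C
t = 25720 / 2.65 = 9706 s = 162 min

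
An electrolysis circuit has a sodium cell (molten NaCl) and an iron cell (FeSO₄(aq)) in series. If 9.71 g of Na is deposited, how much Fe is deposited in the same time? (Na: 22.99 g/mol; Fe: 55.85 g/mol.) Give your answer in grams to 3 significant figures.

11.8 g

n(Na) = 9.71 / 22.99 = 0.4224 mol
Na⁺ + e⁻ → Na, so n(e⁻) = 0.4224 mol
The cells are in series, so the same charge (and hence the same n(e⁻) = 0.4224 mol) passes through both.
Fe²⁺ + 2e⁻ → Fe, so n(Fe) = 0.4224 / 2 = 0.2112 mol
m(Fe) = 0.2112 × 55.85 = 11.8 g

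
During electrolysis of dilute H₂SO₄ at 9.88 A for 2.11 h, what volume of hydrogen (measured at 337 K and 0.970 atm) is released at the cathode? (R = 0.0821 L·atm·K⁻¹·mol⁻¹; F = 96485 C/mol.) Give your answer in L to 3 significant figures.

Q = It = 9.88 × 7596 = 75050 C
Moles of electrons = 75050 / 96485 = 0.7778 mol
2H⁺ + 2e⁻ → H₂, so n(H₂) = 0.7778 / 2 = 0.3889 mol
V = nRT/P = 0.3889 × 0.0821 × 337 / 0.970 = 11.09 L

11.1 L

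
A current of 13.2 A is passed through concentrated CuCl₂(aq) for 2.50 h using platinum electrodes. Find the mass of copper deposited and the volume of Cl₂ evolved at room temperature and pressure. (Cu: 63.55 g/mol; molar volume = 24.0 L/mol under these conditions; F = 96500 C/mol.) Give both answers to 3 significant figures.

Q = 13.2 × 9000 = 1.188×10^5 C; n(e⁻) = 1.188×10^5 / 96500 = 1.231 mol
Cathode: Cu²⁺ + 2e⁻ → Cu → n(Cu) = 1.231/2 = 0.6155 mol → 39.1 g
Anode: 2Cl⁻ → Cl₂ + 2e⁻ → n(Cl₂) = 1.231/2 = 0.6155 mol → 14.8 L

39.1 g Cu; 14.8 L Cl₂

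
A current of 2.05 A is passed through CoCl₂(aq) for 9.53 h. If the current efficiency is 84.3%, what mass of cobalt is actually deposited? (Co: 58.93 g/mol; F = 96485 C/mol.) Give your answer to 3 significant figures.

Q = 2.05 × 34308 = 70330 C
n(e⁻) = 70330 / 96485 = 0.7289 mol
Co²⁺ + 2e⁻ → Co, so theoretical m(Co) = 0.3645 × 58.93 = 21.48 g
Actual mass = 84.3% × 21.48 = 18.1 g

18.1 g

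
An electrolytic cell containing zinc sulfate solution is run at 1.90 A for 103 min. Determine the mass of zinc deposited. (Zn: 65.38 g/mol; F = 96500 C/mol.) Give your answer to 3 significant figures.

Q = 1.90 A × 6180 s = 11740 C
Moles of electrons = 11740 / 96500 = 0.1217 mol
Zn²⁺ + 2e⁻ → Zn, so n(Zn) = 0.1217 / 2 = 0.06085 mol
m = 0.06085 × 65.38 = 3.98 g

3.98 g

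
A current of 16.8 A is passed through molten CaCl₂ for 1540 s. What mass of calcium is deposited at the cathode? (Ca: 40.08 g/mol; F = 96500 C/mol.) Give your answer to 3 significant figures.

Q = 16.8 A × 1540 s = 25870 C
Moles of electrons = 25870 / 96500 = 0.2681 mol
Ca²⁺ + 2e⁻ → Ca, so n(Ca) = 0.2681 / 2 = 0.1341 mol
m = 0.1341 × 40.08 = 5.37 g

5.37 g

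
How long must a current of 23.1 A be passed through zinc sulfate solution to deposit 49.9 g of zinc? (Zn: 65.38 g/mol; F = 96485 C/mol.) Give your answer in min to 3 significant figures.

n(Zn) = 49.9 / 65.38 = 0.7632 mol
Zn²⁺ + 2e⁻ → Zn, so n(e⁻) = 2 × 0.7632 = 1.526 mol
Q = 1.526 × 96485 = 1.472×10^5 C
t = Q / I = 1.472×10^5 / 23.1 = 6372 s = 106 min

106 min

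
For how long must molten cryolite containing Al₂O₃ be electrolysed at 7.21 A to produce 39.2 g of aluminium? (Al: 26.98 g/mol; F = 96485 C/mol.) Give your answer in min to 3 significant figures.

972 min

n(Al) = 39.2 / 26.98 = 1.453 mol
Al³⁺ + 3e⁻ → Al, so n(e⁻) = 3 × 1.453 = 4.359 mol
Q = 4.359 × 96485 = 4.206×10^5 C
t = Q / I = 4.206×10^5 / 7.21 = 58340 s = 972 min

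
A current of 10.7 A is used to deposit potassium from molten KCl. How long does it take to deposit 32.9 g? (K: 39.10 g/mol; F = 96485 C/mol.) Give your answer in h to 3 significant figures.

n(K) = 32.9 / 39.10 = 0.8414 mol
K⁺ + e⁻ → K, so n(e⁻) = 0.8414 mol
Q = 0.8414 × 96485 = 81180 C
t = Q / I = 81180 / 10.7 = 7587 s = 2.11 h

2.11 h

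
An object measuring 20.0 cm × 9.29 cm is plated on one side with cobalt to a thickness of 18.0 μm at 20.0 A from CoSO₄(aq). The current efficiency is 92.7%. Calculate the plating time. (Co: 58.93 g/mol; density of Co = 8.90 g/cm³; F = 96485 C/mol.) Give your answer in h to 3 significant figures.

0.146 h

Plated area = 20.0 × 9.29 = 185.8 cm²
Volume = 185.8 × 18.0×10⁻⁴ cm = 0.3344 cm³
m(Co) = 0.3344 × 8.90 = 2.976 g
n(Co) = 2.976 / 58.93 = 0.05050 mol; n(e⁻) = 2 × 0.05050 = 0.1010 mol
Q = 0.1010 × 96485 / 0.927 = 10510 C
t = 10510 / 20.0 = 525.5 s = 0.146 h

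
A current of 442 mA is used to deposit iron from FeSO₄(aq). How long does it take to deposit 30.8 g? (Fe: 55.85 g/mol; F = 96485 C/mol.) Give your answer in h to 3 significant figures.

n(Fe) = 30.8 / 55.85 = 0.5515 mol
Fe²⁺ + 2e⁻ → Fe, so n(e⁻) = 2 × 0.5515 = 1.103 mol
Q = 1.103 × 96485 = 1.064×10^5 C
t = Q / I = 1.064×10^5 / 0.442 = 2.407×10^5 s = 66.9 h

66.9 h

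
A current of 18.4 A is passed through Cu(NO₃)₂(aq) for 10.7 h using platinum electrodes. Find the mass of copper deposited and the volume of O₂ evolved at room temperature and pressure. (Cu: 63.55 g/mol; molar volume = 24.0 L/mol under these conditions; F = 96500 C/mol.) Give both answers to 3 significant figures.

Q = 18.4 × 38520 = 7.088×10^5 C; n(e⁻) = 7.088×10^5 / 96500 = 7.345 mol
Cathode: Cu²⁺ + 2e⁻ → Cu → n(Cu) = 7.345/2 = 3.673 mol → 233 g
Anode: 2H₂O → O₂ + 4H⁺ + 4e⁻ → n(O₂) = 7.345/4 = 1.836 mol → 44.1 L

233 g Cu; 44.1 L O₂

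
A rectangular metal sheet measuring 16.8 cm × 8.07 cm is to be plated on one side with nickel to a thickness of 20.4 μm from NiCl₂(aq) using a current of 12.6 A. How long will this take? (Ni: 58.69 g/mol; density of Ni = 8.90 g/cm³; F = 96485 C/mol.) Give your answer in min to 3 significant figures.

10.7 min

Plated area = 16.8 × 8.07 = 135.6 cm²
Volume = 135.6 × 20.4×10⁻⁴ cm = 0.2766 cm³
m(Ni) = 0.2766 × 8.90 = 2.462 g
n(Ni) = 2.462 / 58.69 = 0.04195 mol; n(e⁻) = 2 × 0.04195 = 0.08390 mol
Q = 0.08390 × 96485 = 8095 C
t = 8095 / 12.6 = 642.5 s = 10.7 min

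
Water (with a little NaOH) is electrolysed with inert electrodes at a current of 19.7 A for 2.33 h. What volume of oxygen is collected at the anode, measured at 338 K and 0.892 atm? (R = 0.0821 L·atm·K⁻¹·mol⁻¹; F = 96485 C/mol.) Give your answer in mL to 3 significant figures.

13300 mL

Q = 19.7 A × 8388 s = 1.652×10^5 C
Moles of electrons = 1.652×10^5 / 96485 = 1.712 mol
2H₂O → O₂ + 4H⁺ + 4e⁻, so n(O₂) = 1.712 / 4 = 0.4280 mol
V = nRT/P = 0.4280 × 0.0821 × 338 / 0.892 = 13.31 L
= 13300 mL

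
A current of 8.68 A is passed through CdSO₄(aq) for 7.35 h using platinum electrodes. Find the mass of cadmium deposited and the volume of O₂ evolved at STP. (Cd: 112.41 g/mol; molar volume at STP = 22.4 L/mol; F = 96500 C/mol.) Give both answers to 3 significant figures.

Q = 8.68 × 26460 = 2.297×10^5 C; n(e⁻) = 2.297×10^5 / 96500 = 2.380 mol
Cathode: Cd²⁺ + 2e⁻ → Cd → n(Cd) = 2.380/2 = 1.190 mol → 134 g
Anode: 2H₂O → O₂ + 4H⁺ + 4e⁻ → n(O₂) = 2.380/4 = 0.5950 mol → 13.3 L

134 g Cd; 13.3 L O₂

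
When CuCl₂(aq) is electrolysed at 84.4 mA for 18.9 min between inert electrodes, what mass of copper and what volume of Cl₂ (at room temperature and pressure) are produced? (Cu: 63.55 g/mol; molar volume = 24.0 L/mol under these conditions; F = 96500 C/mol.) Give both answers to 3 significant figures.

0.0315 g Cu; 0.0119 L Cl₂

Q = 0.0844 × 1134 = 95.71 C; n(e⁻) = 95.71 / 96500 = 9.918×10^-4 mol
Cathode: Cu²⁺ + 2e⁻ → Cu → n(Cu) = 9.918×10^-4/2 = 4.959×10^-4 mol → 0.0315 g
Anode: 2Cl⁻ → Cl₂ + 2e⁻ → n(Cl₂) = 9.918×10^-4/2 = 4.959×10^-4 mol → 0.0119 L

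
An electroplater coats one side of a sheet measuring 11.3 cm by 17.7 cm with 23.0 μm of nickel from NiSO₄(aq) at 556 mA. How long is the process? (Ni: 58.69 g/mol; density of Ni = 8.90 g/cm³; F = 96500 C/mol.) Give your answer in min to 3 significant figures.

404 min

Plated area = 11.3 × 17.7 = 200.0 cm²
Volume = 200.0 × 23.0×10⁻⁴ cm = 0.4600 cm³
m(Ni) = 0.4600 × 8.90 = 4.094 g
n(Ni) = 4.094 / 58.69 = 0.06976 mol; n(e⁻) = 2 × 0.06976 = 0.1395 mol
Q = 0.1395 × 96500 = 13460 C
t = 13460 / 0.556 = 24210 s = 404 min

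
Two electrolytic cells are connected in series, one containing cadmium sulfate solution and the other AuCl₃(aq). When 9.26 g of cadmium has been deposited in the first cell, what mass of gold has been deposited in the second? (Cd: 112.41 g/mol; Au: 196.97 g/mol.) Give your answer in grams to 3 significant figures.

10.8 g

n(Cd) = 9.26 / 112.41 = 0.08238 mol
Cd²⁺ + 2e⁻ → Cd, so n(e⁻) = 2 × 0.08238 = 0.1648 mol
Since the cells are in series, n(e⁻) in the Au cell is also 0.1648 mol.
Au³⁺ + 3e⁻ → Au, so n(Au) = 0.1648 / 3 = 0.05493 mol
m(Au) = 0.05493 × 196.97 = 10.8 g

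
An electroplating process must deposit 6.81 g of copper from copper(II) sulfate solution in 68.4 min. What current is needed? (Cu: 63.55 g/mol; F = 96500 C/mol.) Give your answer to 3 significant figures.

5.04 A

n(Cu) = 6.81 / 63.55 = 0.1072 mol
Cu²⁺ + 2e⁻ → Cu, so n(e⁻) = 2 × 0.1072 = 0.2144 mol
Q = 0.2144 × 96500 = 20690 C
I = Q / t = 20690 / 4104 s = 5.04 A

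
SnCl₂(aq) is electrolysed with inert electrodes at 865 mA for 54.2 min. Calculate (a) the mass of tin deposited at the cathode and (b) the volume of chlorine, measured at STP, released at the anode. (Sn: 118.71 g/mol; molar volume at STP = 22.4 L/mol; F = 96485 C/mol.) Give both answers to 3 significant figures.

1.73 g Sn; 0.327 L Cl₂

Q = 0.865 × 3252 = 2813 C; n(e⁻) = 2813 / 96485 = 0.02915 mol
Cathode: Sn²⁺ + 2e⁻ → Sn → n(Sn) = 0.02915/2 = 0.01458 mol → 1.73 g
Anode: 2Cl⁻ → Cl₂ + 2e⁻ → n(Cl₂) = 0.02915/2 = 0.01458 mol → 0.327 L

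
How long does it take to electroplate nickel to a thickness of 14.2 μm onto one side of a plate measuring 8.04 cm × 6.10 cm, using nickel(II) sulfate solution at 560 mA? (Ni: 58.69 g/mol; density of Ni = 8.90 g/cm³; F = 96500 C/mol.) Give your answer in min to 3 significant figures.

60.7 min

Plated area = 8.04 × 6.10 = 49.04 cm²
Volume = 49.04 × 14.2×10⁻⁴ cm = 0.06964 cm³
m(Ni) = 0.06964 × 8.90 = 0.6198 g
n(Ni) = 0.6198 / 58.69 = 0.01056 mol; n(e⁻) = 2 × 0.01056 = 0.02112 mol
Q = 0.02112 × 96500 = 2038 C
t = 2038 / 0.560 = 3639 s = 60.7 min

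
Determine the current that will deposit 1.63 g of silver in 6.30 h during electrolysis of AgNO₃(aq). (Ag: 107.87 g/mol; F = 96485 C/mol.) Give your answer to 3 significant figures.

n(Ag) = 1.63 / 107.87 = 0.01511 mol
Ag⁺ + e⁻ → Ag, so n(e⁻) = 0.01511 mol
Q = 0.01511 × 96485 = 1458 C
I = Q / t = 1458 / 22680 s = 0.0643 A

0.0643 A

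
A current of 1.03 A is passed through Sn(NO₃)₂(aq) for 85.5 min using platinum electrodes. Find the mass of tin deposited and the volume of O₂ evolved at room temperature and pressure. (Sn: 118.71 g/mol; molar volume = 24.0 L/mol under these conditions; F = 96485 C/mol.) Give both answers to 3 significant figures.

3.25 g Sn; 0.329 L O₂

Q = 1.03 × 5130 = 5284 C; n(e⁻) = 5284 / 96485 = 0.05476 mol
Cathode: Sn²⁺ + 2e⁻ → Sn → n(Sn) = 0.05476/2 = 0.02738 mol → 3.25 g
Anode: 2H₂O → O₂ + 4H⁺ + 4e⁻ → n(O₂) = 0.05476/4 = 0.01369 mol → 0.329 L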